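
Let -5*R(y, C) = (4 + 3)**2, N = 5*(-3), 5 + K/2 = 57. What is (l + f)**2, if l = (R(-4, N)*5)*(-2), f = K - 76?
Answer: 15876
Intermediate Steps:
K = 104 (K = -10 + 2*57 = -10 + 114 = 104)
N = -15
f = 28 (f = 104 - 76 = 28)
R(y, C) = -49/5 (R(y, C) = -(4 + 3)**2/5 = -1/5*7**2 = -1/5*49 = -49/5)
l = 98 (l = -49/5*5*(-2) = -49*(-2) = 98)
(l + f)**2 = (98 + 28)**2 = 126**2 = 15876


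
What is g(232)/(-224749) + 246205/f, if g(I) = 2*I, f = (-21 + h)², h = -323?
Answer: 55279419641/26595897664 ≈ 2.0785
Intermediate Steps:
f = 118336 (f = (-21 - 323)² = (-344)² = 118336)
g(232)/(-224749) + 246205/f = (2*232)/(-224749) + 246205/118336 = 464*(-1/224749) + 246205*(1/118336) = -464/224749 + 246205/118336 = 55279419641/26595897664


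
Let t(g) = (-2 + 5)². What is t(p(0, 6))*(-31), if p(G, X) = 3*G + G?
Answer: -279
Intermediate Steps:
p(G, X) = 4*G
t(g) = 9 (t(g) = 3² = 9)
t(p(0, 6))*(-31) = 9*(-31) = -279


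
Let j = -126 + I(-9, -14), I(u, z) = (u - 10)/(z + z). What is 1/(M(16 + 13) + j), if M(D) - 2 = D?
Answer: -28/2641 ≈ -0.010602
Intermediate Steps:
I(u, z) = (-10 + u)/(2*z) (I(u, z) = (-10 + u)/((2*z)) = (-10 + u)*(1/(2*z)) = (-10 + u)/(2*z))
M(D) = 2 + D
j = -3509/28 (j = -126 + (½)*(-10 - 9)/(-14) = -126 + (½)*(-1/14)*(-19) = -126 + 19/28 = -3509/28 ≈ -125.32)
1/(M(16 + 13) + j) = 1/((2 + (16 + 13)) - 3509/28) = 1/((2 + 29) - 3509/28) = 1/(31 - 3509/28) = 1/(-2641/28) = -28/2641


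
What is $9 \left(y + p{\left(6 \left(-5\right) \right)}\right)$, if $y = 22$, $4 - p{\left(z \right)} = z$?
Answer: $504$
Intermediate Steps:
$p{\left(z \right)} = 4 - z$
$9 \left(y + p{\left(6 \left(-5\right) \right)}\right) = 9 \left(22 - \left(-4 + 6 \left(-5\right)\right)\right) = 9 \left(22 + \left(4 - -30\right)\right) = 9 \left(22 + \left(4 + 30\right)\right) = 9 \left(22 + 34\right) = 9 \cdot 56 = 504$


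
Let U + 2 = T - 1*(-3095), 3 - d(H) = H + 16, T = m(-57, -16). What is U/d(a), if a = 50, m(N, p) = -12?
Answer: -1027/21 ≈ -48.905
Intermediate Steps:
T = -12
d(H) = -13 - H (d(H) = 3 - (H + 16) = 3 - (16 + H) = 3 + (-16 - H) = -13 - H)
U = 3081 (U = -2 + (-12 - 1*(-3095)) = -2 + (-12 + 3095) = -2 + 3083 = 3081)
U/d(a) = 3081/(-13 - 1*50) = 3081/(-13 - 50) = 3081/(-63) = 3081*(-1/63) = -1027/21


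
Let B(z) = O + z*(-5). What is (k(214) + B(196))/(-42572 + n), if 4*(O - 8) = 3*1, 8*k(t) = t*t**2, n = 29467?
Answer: -4896287/52420 ≈ -93.405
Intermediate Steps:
k(t) = t**3/8 (k(t) = (t*t**2)/8 = t**3/8)
O = 35/4 (O = 8 + (3*1)/4 = 8 + (1/4)*3 = 8 + 3/4 = 35/4 ≈ 8.7500)
B(z) = 35/4 - 5*z (B(z) = 35/4 + z*(-5) = 35/4 - 5*z)
(k(214) + B(196))/(-42572 + n) = ((1/8)*214**3 + (35/4 - 5*196))/(-42572 + 29467) = ((1/8)*9800344 + (35/4 - 980))/(-13105) = (1225043 - 3885/4)*(-1/13105) = (4896287/4)*(-1/13105) = -4896287/52420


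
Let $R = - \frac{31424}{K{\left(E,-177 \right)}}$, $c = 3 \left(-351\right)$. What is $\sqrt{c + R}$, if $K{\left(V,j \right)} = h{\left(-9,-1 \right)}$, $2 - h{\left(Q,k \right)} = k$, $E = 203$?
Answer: $\frac{i \sqrt{103749}}{3} \approx 107.37 i$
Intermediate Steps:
$h{\left(Q,k \right)} = 2 - k$
$K{\left(V,j \right)} = 3$ ($K{\left(V,j \right)} = 2 - -1 = 2 + 1 = 3$)
$c = -1053$
$R = - \frac{31424}{3} \approx -10475.0$
$\sqrt{c + R} = \sqrt{-1053 - \frac{31424}{3}} = \sqrt{- \frac{34583}{3}} = \frac{i \sqrt{103749}}{3}$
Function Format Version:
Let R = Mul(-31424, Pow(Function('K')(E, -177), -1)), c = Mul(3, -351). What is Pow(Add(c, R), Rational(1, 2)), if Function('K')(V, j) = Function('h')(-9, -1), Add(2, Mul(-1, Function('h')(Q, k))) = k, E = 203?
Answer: Mul(Rational(1, 3), I, Pow(103749, Rational(1, 2))) ≈ Mul(107.37, I)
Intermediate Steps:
Function('h')(Q, k) = Add(2, Mul(-1, k))
Function('K')(V, j) = 3 (Function('K')(V, j) = Add(2, Mul(-1, -1)) = Add(2, 1) = 3)
c = -1053
R = Rational(-31424, 3) (R = Mul(-31424, Pow(3, -1)) = Mul(-31424, Rational(1, 3)) = Rational(-31424, 3) ≈ -10475.)
Pow(Add(c, R), Rational(1, 2)) = Pow(Add(-1053, Rational(-31424, 3)), Rational(1, 2)) = Pow(Rational(-34583, 3), Rational(1, 2)) = Mul(Rational(1, 3), I, Pow(103749, Rational(1, 2)))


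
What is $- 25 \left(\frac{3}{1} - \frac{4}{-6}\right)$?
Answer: $- \frac{275}{3} \approx -91.667$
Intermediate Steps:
$- 25 \left(\frac{3}{1} - \frac{4}{-6}\right) = - 25 \left(3 \cdot 1 - - \frac{2}{3}\right) = - 25 \left(3 + \frac{2}{3}\right) = \left(-25\right) \frac{11}{3} = - \frac{275}{3}$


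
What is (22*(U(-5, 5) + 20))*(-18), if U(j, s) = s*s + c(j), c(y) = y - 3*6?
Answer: -8712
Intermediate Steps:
c(y) = -18 + y (c(y) = y - 18 = -18 + y)
U(j, s) = -18 + j + s**2 (U(j, s) = s*s + (-18 + j) = s**2 + (-18 + j) = -18 + j + s**2)
(22*(U(-5, 5) + 20))*(-18) = (22*((-18 - 5 + 5**2) + 20))*(-18) = (22*((-18 - 5 + 25) + 20))*(-18) = (22*(2 + 20))*(-18) = (22*22)*(-18) = 484*(-18) = -8712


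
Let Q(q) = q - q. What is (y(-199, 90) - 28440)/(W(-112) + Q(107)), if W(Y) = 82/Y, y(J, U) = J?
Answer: 1603784/41 ≈ 39117.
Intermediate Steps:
Q(q) = 0
(y(-199, 90) - 28440)/(W(-112) + Q(107)) = (-199 - 28440)/(82/(-112) + 0) = -28639/(82*(-1/112) + 0) = -28639/(-41/56 + 0) = -28639/(-41/56) = -28639*(-56/41) = 1603784/41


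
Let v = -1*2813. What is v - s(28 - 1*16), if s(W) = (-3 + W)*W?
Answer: -2921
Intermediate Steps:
v = -2813
s(W) = W*(-3 + W)
v - s(28 - 1*16) = -2813 - (28 - 1*16)*(-3 + (28 - 1*16)) = -2813 - (28 - 16)*(-3 + (28 - 16)) = -2813 - 12*(-3 + 12) = -2813 - 12*9 = -2813 - 1*108 = -2813 - 108 = -2921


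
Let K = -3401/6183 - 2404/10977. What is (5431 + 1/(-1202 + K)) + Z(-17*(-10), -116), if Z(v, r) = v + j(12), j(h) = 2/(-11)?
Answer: 1676439939618106/299320587467 ≈ 5600.8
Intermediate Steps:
j(h) = -2/11 (j(h) = 2*(-1/11) = -2/11)
K = -17398903/22623597 (K = -3401*1/6183 - 2404*1/10977 = -3401/6183 - 2404/10977 = -17398903/22623597 ≈ -0.76906)
Z(v, r) = -2/11 + v (Z(v, r) = v - 2/11 = -2/11 + v)
(5431 + 1/(-1202 + K)) + Z(-17*(-10), -116) = (5431 + 1/(-1202 - 17398903/22623597)) + (-2/11 - 17*(-10)) = (5431 + 1/(-27210962497/22623597)) + (-2/11 + 170) = (5431 - 22623597/27210962497) + 1868/11 = 147782714697610/27210962497 + 1868/11 = 1676439939618106/299320587467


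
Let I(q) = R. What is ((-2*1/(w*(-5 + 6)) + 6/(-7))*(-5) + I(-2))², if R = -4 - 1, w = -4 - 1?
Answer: 361/49 ≈ 7.3673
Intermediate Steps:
w = -5
R = -5
I(q) = -5
((-2*1/(w*(-5 + 6)) + 6/(-7))*(-5) + I(-2))² = ((-2*(-1/(5*(-5 + 6))) + 6/(-7))*(-5) - 5)² = ((-2/((-5*1)) + 6*(-⅐))*(-5) - 5)² = ((-2/(-5) - 6/7)*(-5) - 5)² = ((-2*(-⅕) - 6/7)*(-5) - 5)² = ((⅖ - 6/7)*(-5) - 5)² = (-16/35*(-5) - 5)² = (16/7 - 5)² = (-19/7)² = 361/49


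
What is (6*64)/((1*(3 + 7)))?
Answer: 192/5 ≈ 38.400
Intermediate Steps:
(6*64)/((1*(3 + 7))) = 384/((1*10)) = 384/10 = 384*(⅒) = 192/5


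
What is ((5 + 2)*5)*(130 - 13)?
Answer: 4095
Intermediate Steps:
((5 + 2)*5)*(130 - 13) = (7*5)*117 = 35*117 = 4095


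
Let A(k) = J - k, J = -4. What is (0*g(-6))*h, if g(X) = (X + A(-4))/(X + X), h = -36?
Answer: 0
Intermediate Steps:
A(k) = -4 - k
g(X) = 1/2 (g(X) = (X + (-4 - 1*(-4)))/(X + X) = (X + (-4 + 4))/((2*X)) = (X + 0)*(1/(2*X)) = X*(1/(2*X)) = 1/2)
(0*g(-6))*h = (0*(1/2))*(-36) = 0*(-36) = 0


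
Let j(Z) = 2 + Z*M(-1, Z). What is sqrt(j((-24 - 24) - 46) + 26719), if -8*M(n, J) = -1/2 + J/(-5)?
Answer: sqrt(10774410)/20 ≈ 164.12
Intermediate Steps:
M(n, J) = 1/16 + J/40 (M(n, J) = -(-1/2 + J/(-5))/8 = -(-1*1/2 + J*(-1/5))/8 = -(-1/2 - J/5)/8 = 1/16 + J/40)
j(Z) = 2 + Z*(1/16 + Z/40)
sqrt(j((-24 - 24) - 46) + 26719) = sqrt((2 + ((-24 - 24) - 46)*(5 + 2*((-24 - 24) - 46))/80) + 26719) = sqrt((2 + (-48 - 46)*(5 + 2*(-48 - 46))/80) + 26719) = sqrt((2 + (1/80)*(-94)*(5 + 2*(-94))) + 26719) = sqrt((2 + (1/80)*(-94)*(5 - 188)) + 26719) = sqrt((2 + (1/80)*(-94)*(-183)) + 26719) = sqrt((2 + 8601/40) + 26719) = sqrt(8681/40 + 26719) = sqrt(1077441/40) = sqrt(10774410)/20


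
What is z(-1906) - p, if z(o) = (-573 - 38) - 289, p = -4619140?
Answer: 4618240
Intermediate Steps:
z(o) = -900 (z(o) = -611 - 289 = -900)
z(-1906) - p = -900 - 1*(-4619140) = -900 + 4619140 = 4618240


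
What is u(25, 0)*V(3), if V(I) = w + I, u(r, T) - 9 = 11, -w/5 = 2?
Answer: -140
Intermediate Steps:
w = -10 (w = -5*2 = -10)
u(r, T) = 20 (u(r, T) = 9 + 11 = 20)
V(I) = -10 + I
u(25, 0)*V(3) = 20*(-10 + 3) = 20*(-7) = -140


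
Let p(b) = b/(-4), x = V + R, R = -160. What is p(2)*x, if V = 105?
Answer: 55/2 ≈ 27.500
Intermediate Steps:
x = -55 (x = 105 - 160 = -55)
p(b) = -b/4 (p(b) = b*(-¼) = -b/4)
p(2)*x = -¼*2*(-55) = -½*(-55) = 55/2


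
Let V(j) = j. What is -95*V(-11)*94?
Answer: 98230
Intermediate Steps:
-95*V(-11)*94 = -95*(-11)*94 = 1045*94 = 98230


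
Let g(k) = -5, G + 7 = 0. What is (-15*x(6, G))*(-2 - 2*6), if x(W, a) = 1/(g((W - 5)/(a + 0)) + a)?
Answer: -35/2 ≈ -17.500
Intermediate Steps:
G = -7 (G = -7 + 0 = -7)
x(W, a) = 1/(-5 + a)
(-15*x(6, G))*(-2 - 2*6) = (-15/(-5 - 7))*(-2 - 2*6) = (-15/(-12))*(-2 - 12) = -15*(-1/12)*(-14) = (5/4)*(-14) = -35/2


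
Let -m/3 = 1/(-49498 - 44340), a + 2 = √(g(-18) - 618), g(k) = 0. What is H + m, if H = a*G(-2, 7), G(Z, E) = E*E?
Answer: -9196121/93838 + 49*I*√618 ≈ -98.0 + 1218.1*I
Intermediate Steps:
G(Z, E) = E²
a = -2 + I*√618 (a = -2 + √(0 - 618) = -2 + √(-618) = -2 + I*√618 ≈ -2.0 + 24.86*I)
H = -98 + 49*I*√618 (H = (-2 + I*√618)*7² = (-2 + I*√618)*49 = -98 + 49*I*√618 ≈ -98.0 + 1218.1*I)
m = 3/93838 (m = -3/(-49498 - 44340) = -3/(-93838) = -3*(-1/93838) = 3/93838 ≈ 3.1970e-5)
H + m = (-98 + 49*I*√618) + 3/93838 = -9196121/93838 + 49*I*√618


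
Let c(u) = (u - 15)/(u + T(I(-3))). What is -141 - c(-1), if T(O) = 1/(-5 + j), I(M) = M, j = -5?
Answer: -1711/11 ≈ -155.55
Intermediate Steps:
T(O) = -⅒ (T(O) = 1/(-5 - 5) = 1/(-10) = -⅒)
c(u) = (-15 + u)/(-⅒ + u) (c(u) = (u - 15)/(u - ⅒) = (-15 + u)/(-⅒ + u))
-141 - c(-1) = -141 - 10*(-15 - 1)/(-1 + 10*(-1)) = -141 - 10*(-16)/(-1 - 10) = -141 - 10*(-16)/(-11) = -141 - 10*(-1)*(-16)/11 = -141 - 1*160/11 = -141 - 160/11 = -1711/11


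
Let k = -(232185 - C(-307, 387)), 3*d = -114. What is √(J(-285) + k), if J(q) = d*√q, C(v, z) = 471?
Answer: √(-231714 - 38*I*√285) ≈ 0.6664 - 481.37*I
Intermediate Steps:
d = -38 (d = (⅓)*(-114) = -38)
J(q) = -38*√q
k = -231714 (k = -(232185 - 1*471) = -(232185 - 471) = -1*231714 = -231714)
√(J(-285) + k) = √(-38*I*√285 - 231714) = √(-231714 - 38*I*√285)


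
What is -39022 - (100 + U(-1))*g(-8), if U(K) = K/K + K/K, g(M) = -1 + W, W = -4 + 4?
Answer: -38920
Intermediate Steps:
W = 0
g(M) = -1 (g(M) = -1 + 0 = -1)
U(K) = 2 (U(K) = 1 + 1 = 2)
-39022 - (100 + U(-1))*g(-8) = -39022 - (100 + 2)*(-1) = -39022 - 102*(-1) = -39022 - 1*(-102) = -39022 + 102 = -38920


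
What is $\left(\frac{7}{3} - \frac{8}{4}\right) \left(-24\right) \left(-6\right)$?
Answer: $48$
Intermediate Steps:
$\left(\frac{7}{3} - \frac{8}{4}\right) \left(-24\right) \left(-6\right) = \left(7 \cdot \frac{1}{3} - 2\right) \left(-24\right) \left(-6\right) = \left(\frac{7}{3} - 2\right) \left(-24\right) \left(-6\right) = \frac{1}{3} \left(-24\right) \left(-6\right) = \left(-8\right) \left(-6\right) = 48$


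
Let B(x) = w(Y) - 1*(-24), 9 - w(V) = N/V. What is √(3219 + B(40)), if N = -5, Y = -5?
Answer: √3251 ≈ 57.018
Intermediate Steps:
w(V) = 9 + 5/V (w(V) = 9 - (-5)/V = 9 + 5/V)
B(x) = 32 (B(x) = (9 + 5/(-5)) - 1*(-24) = (9 + 5*(-⅕)) + 24 = (9 - 1) + 24 = 8 + 24 = 32)
√(3219 + B(40)) = √(3219 + 32) = √3251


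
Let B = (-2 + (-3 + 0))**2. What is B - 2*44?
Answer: -63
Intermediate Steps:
B = 25 (B = (-2 - 3)**2 = (-5)**2 = 25)
B - 2*44 = 25 - 2*44 = 25 - 88 = -63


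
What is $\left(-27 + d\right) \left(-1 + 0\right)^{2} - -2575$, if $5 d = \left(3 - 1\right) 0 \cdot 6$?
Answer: $2548$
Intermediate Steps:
$d = 0$ ($d = \frac{\left(3 - 1\right) 0 \cdot 6}{5} = \frac{\left(3 - 1\right) 0}{5} = \frac{2 \cdot 0}{5} = \frac{1}{5} \cdot 0 = 0$)
$\left(-27 + d\right) \left(-1 + 0\right)^{2} - -2575 = \left(-27 + 0\right) \left(-1 + 0\right)^{2} - -2575 = - 27 \left(-1\right)^{2} + 2575 = \left(-27\right) 1 + 2575 = -27 + 2575 = 2548$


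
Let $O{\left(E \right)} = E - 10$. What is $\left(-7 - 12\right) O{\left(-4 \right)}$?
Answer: $266$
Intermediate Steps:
$O{\left(E \right)} = -10 + E$ ($O{\left(E \right)} = E - 10 = -10 + E$)
$\left(-7 - 12\right) O{\left(-4 \right)} = \left(-7 - 12\right) \left(-10 - 4\right) = \left(-19\right) \left(-14\right) = 266$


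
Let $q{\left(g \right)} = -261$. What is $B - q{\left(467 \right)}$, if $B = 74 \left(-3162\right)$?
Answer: $-233727$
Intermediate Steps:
$B = -233988$
$B - q{\left(467 \right)} = -233988 - -261 = -233988 + 261 = -233727$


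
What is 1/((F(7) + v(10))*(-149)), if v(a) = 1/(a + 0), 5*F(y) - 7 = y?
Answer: -10/4321 ≈ -0.0023143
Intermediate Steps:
F(y) = 7/5 + y/5
v(a) = 1/a
1/((F(7) + v(10))*(-149)) = 1/(((7/5 + (1/5)*7) + 1/10)*(-149)) = 1/(((7/5 + 7/5) + 1/10)*(-149)) = 1/((14/5 + 1/10)*(-149)) = 1/((29/10)*(-149)) = 1/(-4321/10) = -10/4321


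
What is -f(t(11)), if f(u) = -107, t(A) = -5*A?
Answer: 107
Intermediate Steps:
-f(t(11)) = -1*(-107) = 107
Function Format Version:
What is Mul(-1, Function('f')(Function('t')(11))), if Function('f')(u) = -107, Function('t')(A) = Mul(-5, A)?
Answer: 107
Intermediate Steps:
Mul(-1, Function('f')(Function('t')(11))) = Mul(-1, -107) = 107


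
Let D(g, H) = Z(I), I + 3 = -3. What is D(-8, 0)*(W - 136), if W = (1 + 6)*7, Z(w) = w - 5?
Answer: 957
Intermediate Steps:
I = -6 (I = -3 - 3 = -6)
Z(w) = -5 + w
W = 49 (W = 7*7 = 49)
D(g, H) = -11 (D(g, H) = -5 - 6 = -11)
D(-8, 0)*(W - 136) = -11*(49 - 136) = -11*(-87) = 957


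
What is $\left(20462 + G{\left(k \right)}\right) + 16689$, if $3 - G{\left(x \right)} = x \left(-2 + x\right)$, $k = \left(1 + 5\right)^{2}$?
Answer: $35930$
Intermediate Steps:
$k = 36$ ($k = 6^{2} = 36$)
$G{\left(x \right)} = 3 - x \left(-2 + x\right)$
$\left(20462 + G{\left(k \right)}\right) + 16689 = \left(20462 + \left(3 - 36^{2} + 2 \cdot 36\right)\right) + 16689 = \left(20462 + \left(3 - 1296 + 72\right)\right) + 16689 = \left(20462 - 1221\right) + 16689 = 19241 + 16689 = 35930$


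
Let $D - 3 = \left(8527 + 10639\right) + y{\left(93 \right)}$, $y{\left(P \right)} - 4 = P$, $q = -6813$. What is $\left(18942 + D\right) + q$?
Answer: $31395$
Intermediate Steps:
$y{\left(P \right)} = 4 + P$
$D = 19266$ ($D = 3 + \left(\left(8527 + 10639\right) + \left(4 + 93\right)\right) = 3 + \left(19166 + 97\right) = 3 + 19263 = 19266$)
$\left(18942 + D\right) + q = \left(18942 + 19266\right) - 6813 = 38208 - 6813 = 31395$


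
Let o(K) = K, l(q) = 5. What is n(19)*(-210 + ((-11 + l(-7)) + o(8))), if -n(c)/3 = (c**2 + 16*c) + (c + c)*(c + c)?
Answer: 1316016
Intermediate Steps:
n(c) = -48*c - 15*c**2 (n(c) = -3*((c**2 + 16*c) + (c + c)*(c + c)) = -3*((c**2 + 16*c) + (2*c)*(2*c)) = -3*((c**2 + 16*c) + 4*c**2) = -3*(5*c**2 + 16*c) = -48*c - 15*c**2)
n(19)*(-210 + ((-11 + l(-7)) + o(8))) = (-3*19*(16 + 5*19))*(-210 + ((-11 + 5) + 8)) = (-3*19*(16 + 95))*(-210 + (-6 + 8)) = (-3*19*111)*(-210 + 2) = -6327*(-208) = 1316016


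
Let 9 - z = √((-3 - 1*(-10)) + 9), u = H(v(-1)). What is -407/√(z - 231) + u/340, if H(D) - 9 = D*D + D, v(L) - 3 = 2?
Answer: 39/340 + 407*I*√226/226 ≈ 0.11471 + 27.073*I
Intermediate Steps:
v(L) = 5 (v(L) = 3 + 2 = 5)
H(D) = 9 + D + D² (H(D) = 9 + (D*D + D) = 9 + (D² + D) = 9 + (D + D²) = 9 + D + D²)
u = 39 (u = 9 + 5 + 5² = 9 + 5 + 25 = 39)
z = 5 (z = 9 - √((-3 - 1*(-10)) + 9) = 9 - √((-3 + 10) + 9) = 9 - √(7 + 9) = 9 - √16 = 9 - 1*4 = 9 - 4 = 5)
-407/√(z - 231) + u/340 = -407/√(5 - 231) + 39/340 = -407*(-I*√226/226) + 39*(1/340) = -407*(-I*√226/226) + 39/340 = -(-407)*I*√226/226 + 39/340 = 407*I*√226/226 + 39/340 = 39/340 + 407*I*√226/226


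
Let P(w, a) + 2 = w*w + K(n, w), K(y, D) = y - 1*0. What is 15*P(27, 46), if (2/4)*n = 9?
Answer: 11175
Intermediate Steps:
n = 18 (n = 2*9 = 18)
K(y, D) = y (K(y, D) = y + 0 = y)
P(w, a) = 16 + w² (P(w, a) = -2 + (w*w + 18) = -2 + (w² + 18) = -2 + (18 + w²) = 16 + w²)
15*P(27, 46) = 15*(16 + 27²) = 15*(16 + 729) = 15*745 = 11175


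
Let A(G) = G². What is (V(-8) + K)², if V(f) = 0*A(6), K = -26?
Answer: 676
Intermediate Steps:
V(f) = 0 (V(f) = 0*6² = 0*36 = 0)
(V(-8) + K)² = (0 - 26)² = (-26)² = 676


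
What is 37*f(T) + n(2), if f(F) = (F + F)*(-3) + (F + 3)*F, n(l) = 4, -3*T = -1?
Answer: -260/9 ≈ -28.889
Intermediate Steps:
T = ⅓ (T = -⅓*(-1) = ⅓ ≈ 0.33333)
f(F) = -6*F + F*(3 + F) (f(F) = (2*F)*(-3) + (3 + F)*F = -6*F + F*(3 + F))
37*f(T) + n(2) = 37*((-3 + ⅓)/3) + 4 = 37*((⅓)*(-8/3)) + 4 = 37*(-8/9) + 4 = -296/9 + 4 = -260/9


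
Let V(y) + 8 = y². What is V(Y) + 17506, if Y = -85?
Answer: 24723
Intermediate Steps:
V(y) = -8 + y²
V(Y) + 17506 = (-8 + (-85)²) + 17506 = (-8 + 7225) + 17506 = 7217 + 17506 = 24723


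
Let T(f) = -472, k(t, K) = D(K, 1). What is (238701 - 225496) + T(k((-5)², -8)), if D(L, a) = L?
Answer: 12733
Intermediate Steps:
k(t, K) = K
(238701 - 225496) + T(k((-5)², -8)) = (238701 - 225496) - 472 = 13205 - 472 = 12733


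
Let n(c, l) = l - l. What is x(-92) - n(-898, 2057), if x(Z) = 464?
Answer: 464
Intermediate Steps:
n(c, l) = 0
x(-92) - n(-898, 2057) = 464 - 1*0 = 464 + 0 = 464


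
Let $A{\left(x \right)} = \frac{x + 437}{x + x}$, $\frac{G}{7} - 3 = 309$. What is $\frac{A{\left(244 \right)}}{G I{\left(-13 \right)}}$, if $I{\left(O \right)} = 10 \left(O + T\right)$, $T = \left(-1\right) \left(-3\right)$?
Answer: $- \frac{227}{35526400} \approx -6.3896 \cdot 10^{-6}$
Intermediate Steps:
$T = 3$
$G = 2184$ ($G = 21 + 7 \cdot 309 = 21 + 2163 = 2184$)
$I{\left(O \right)} = 30 + 10 O$ ($I{\left(O \right)} = 10 \left(O + 3\right) = 10 \left(3 + O\right) = 30 + 10 O$)
$A{\left(x \right)} = \frac{437 + x}{2 x}$
$\frac{A{\left(244 \right)}}{G I{\left(-13 \right)}} = \frac{\frac{1}{2} \cdot \frac{1}{244} \left(437 + 244\right)}{2184 \left(30 + 10 \left(-13\right)\right)} = \frac{\frac{1}{2} \cdot \frac{1}{244} \cdot 681}{2184 \left(30 - 130\right)} = \frac{681}{488 \cdot 2184 \left(-100\right)} = \frac{681}{488 \left(-218400\right)} = \frac{681}{488} \left(- \frac{1}{218400}\right) = - \frac{227}{35526400}$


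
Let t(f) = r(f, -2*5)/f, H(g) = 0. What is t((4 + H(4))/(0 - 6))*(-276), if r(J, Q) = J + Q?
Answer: -4416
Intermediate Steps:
t(f) = (-10 + f)/f (t(f) = (f - 2*5)/f = (f - 10)/f = (-10 + f)/f)
t((4 + H(4))/(0 - 6))*(-276) = ((-10 + (4 + 0)/(0 - 6))/(((4 + 0)/(0 - 6))))*(-276) = ((-10 + 4/(-6))/((4/(-6))))*(-276) = ((-10 + 4*(-1/6))/((4*(-1/6))))*(-276) = ((-10 - 2/3)/(-2/3))*(-276) = -3/2*(-32/3)*(-276) = 16*(-276) = -4416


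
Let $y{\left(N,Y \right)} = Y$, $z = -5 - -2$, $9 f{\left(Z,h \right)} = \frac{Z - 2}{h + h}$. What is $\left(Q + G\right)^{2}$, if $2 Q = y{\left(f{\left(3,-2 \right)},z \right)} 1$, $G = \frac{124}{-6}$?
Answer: $\frac{17689}{36} \approx 491.36$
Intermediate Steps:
$f{\left(Z,h \right)} = \frac{-2 + Z}{18 h}$ ($f{\left(Z,h \right)} = \frac{\left(Z - 2\right) \frac{1}{h + h}}{9} = \frac{\left(-2 + Z\right) \frac{1}{2 h}}{9} = \frac{\frac{1}{2} \frac{1}{h} \left(-2 + Z\right)}{9} = \frac{-2 + Z}{18 h}$)
$G = - \frac{62}{3}$ ($G = 124 \left(- \frac{1}{6}\right) = - \frac{62}{3} \approx -20.667$)
$z = -3$ ($z = -5 + 2 = -3$)
$Q = - \frac{3}{2}$ ($Q = \frac{\left(-3\right) 1}{2} = \frac{1}{2} \left(-3\right) = - \frac{3}{2} \approx -1.5$)
$\left(Q + G\right)^{2} = \left(- \frac{3}{2} - \frac{62}{3}\right)^{2} = \left(- \frac{133}{6}\right)^{2} = \frac{17689}{36}$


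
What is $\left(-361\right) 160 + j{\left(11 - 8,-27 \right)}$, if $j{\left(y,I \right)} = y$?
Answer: $-57757$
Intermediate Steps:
$\left(-361\right) 160 + j{\left(11 - 8,-27 \right)} = \left(-361\right) 160 + \left(11 - 8\right) = -57760 + \left(11 - 8\right) = -57760 + 3 = -57757$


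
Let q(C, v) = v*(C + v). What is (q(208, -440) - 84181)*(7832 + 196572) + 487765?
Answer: 3659114961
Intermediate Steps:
(q(208, -440) - 84181)*(7832 + 196572) + 487765 = (-440*(208 - 440) - 84181)*(7832 + 196572) + 487765 = (-440*(-232) - 84181)*204404 + 487765 = (102080 - 84181)*204404 + 487765 = 17899*204404 + 487765 = 3658627196 + 487765 = 3659114961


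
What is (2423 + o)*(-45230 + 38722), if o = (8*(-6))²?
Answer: -30763316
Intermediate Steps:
o = 2304 (o = (-48)² = 2304)
(2423 + o)*(-45230 + 38722) = (2423 + 2304)*(-45230 + 38722) = 4727*(-6508) = -30763316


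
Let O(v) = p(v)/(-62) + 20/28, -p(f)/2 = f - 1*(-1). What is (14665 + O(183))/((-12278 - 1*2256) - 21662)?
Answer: -795937/1963633 ≈ -0.40534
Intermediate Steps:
p(f) = -2 - 2*f (p(f) = -2*(f - 1*(-1)) = -2*(f + 1) = -2*(1 + f) = -2 - 2*f)
O(v) = 162/217 + v/31 (O(v) = (-2 - 2*v)/(-62) + 20/28 = (-2 - 2*v)*(-1/62) + 20*(1/28) = (1/31 + v/31) + 5/7 = 162/217 + v/31)
(14665 + O(183))/((-12278 - 1*2256) - 21662) = (14665 + (162/217 + (1/31)*183))/((-12278 - 1*2256) - 21662) = (14665 + (162/217 + 183/31))/((-12278 - 2256) - 21662) = (14665 + 1443/217)/(-14534 - 21662) = (3183748/217)/(-36196) = (3183748/217)*(-1/36196) = -795937/1963633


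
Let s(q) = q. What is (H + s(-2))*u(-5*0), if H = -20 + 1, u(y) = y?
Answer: 0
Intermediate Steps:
H = -19
(H + s(-2))*u(-5*0) = (-19 - 2)*(-5*0) = -21*0 = 0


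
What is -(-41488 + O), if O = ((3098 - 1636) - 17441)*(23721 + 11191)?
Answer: 557900336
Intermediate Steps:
O = -557858848 (O = (1462 - 17441)*34912 = -15979*34912 = -557858848)
-(-41488 + O) = -(-41488 - 557858848) = -1*(-557900336) = 557900336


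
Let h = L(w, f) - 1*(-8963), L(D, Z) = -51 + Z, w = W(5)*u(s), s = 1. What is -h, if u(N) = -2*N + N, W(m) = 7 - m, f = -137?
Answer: -8775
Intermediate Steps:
u(N) = -N
w = -2 (w = (7 - 1*5)*(-1*1) = (7 - 5)*(-1) = 2*(-1) = -2)
h = 8775 (h = (-51 - 137) - 1*(-8963) = -188 + 8963 = 8775)
-h = -1*8775 = -8775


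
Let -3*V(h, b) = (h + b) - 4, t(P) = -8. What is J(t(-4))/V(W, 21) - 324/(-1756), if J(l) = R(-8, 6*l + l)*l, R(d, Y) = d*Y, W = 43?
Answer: 393749/2195 ≈ 179.38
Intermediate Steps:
R(d, Y) = Y*d
J(l) = -56*l² (J(l) = ((6*l + l)*(-8))*l = ((7*l)*(-8))*l = (-56*l)*l = -56*l²)
V(h, b) = 4/3 - b/3 - h/3 (V(h, b) = -((h + b) - 4)/3 = -((b + h) - 4)/3 = -(-4 + b + h)/3 = 4/3 - b/3 - h/3)
J(t(-4))/V(W, 21) - 324/(-1756) = (-56*(-8)²)/(4/3 - ⅓*21 - ⅓*43) - 324/(-1756) = (-56*64)/(4/3 - 7 - 43/3) - 324*(-1/1756) = -3584/(-20) + 81/439 = -3584*(-1/20) + 81/439 = 896/5 + 81/439 = 393749/2195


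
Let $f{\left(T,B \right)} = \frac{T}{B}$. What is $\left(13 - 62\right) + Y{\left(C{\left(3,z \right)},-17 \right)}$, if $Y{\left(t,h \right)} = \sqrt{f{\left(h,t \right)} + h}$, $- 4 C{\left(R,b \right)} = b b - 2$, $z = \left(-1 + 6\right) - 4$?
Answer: $-49 + i \sqrt{85} \approx -49.0 + 9.2195 i$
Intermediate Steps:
$z = 1$ ($z = 5 - 4 = 1$)
$C{\left(R,b \right)} = \frac{1}{2} - \frac{b^{2}}{4}$ ($C{\left(R,b \right)} = - \frac{b b - 2}{4} = - \frac{b^{2} - 2}{4} = - \frac{-2 + b^{2}}{4} = \frac{1}{2} - \frac{b^{2}}{4}$)
$Y{\left(t,h \right)} = \sqrt{h + \frac{h}{t}}$ ($Y{\left(t,h \right)} = \sqrt{\frac{h}{t} + h} = \sqrt{h + \frac{h}{t}}$)
$\left(13 - 62\right) + Y{\left(C{\left(3,z \right)},-17 \right)} = \left(13 - 62\right) + \sqrt{-17 - \frac{17}{\frac{1}{2} - \frac{1^{2}}{4}}} = -49 + \sqrt{-17 - \frac{17}{\frac{1}{2} - \frac{1}{4}}} = -49 + \sqrt{-17 - 17 \frac{1}{\frac{1}{4}}} = -49 + \sqrt{-17 - 68} = -49 + \sqrt{-85} = -49 + i \sqrt{85}$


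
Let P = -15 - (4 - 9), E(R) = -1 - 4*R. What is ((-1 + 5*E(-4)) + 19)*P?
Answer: -930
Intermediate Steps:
P = -10 (P = -15 - 1*(-5) = -15 + 5 = -10)
((-1 + 5*E(-4)) + 19)*P = ((-1 + 5*(-1 - 4*(-4))) + 19)*(-10) = ((-1 + 5*(-1 + 16)) + 19)*(-10) = ((-1 + 5*15) + 19)*(-10) = ((-1 + 75) + 19)*(-10) = (74 + 19)*(-10) = 93*(-10) = -930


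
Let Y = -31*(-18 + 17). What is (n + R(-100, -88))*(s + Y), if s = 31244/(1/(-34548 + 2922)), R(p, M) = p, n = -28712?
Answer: 28469791606956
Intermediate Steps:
s = -988122744 (s = 31244/(1/(-31626)) = 31244/(-1/31626) = 31244*(-31626) = -988122744)
Y = 31 (Y = -31*(-1) = 31)
(n + R(-100, -88))*(s + Y) = (-28712 - 100)*(-988122744 + 31) = -28812*(-988122713) = 28469791606956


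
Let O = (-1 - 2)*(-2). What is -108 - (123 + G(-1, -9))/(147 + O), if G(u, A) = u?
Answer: -16646/153 ≈ -108.80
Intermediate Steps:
O = 6 (O = -3*(-2) = 6)
-108 - (123 + G(-1, -9))/(147 + O) = -108 - (123 - 1)/(147 + 6) = -108 - 122/153 = -16646/153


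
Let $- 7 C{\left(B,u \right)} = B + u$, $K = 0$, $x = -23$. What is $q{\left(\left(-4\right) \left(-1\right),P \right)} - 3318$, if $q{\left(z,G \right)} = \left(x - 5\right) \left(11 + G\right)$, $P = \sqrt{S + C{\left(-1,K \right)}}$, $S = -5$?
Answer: $-3626 - 4 i \sqrt{238} \approx -3626.0 - 61.709 i$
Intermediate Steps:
$C{\left(B,u \right)} = - \frac{B}{7} - \frac{u}{7}$ ($C{\left(B,u \right)} = - \frac{B + u}{7} = - \frac{B}{7} - \frac{u}{7}$)
$P = \frac{i \sqrt{238}}{7}$ ($P = \sqrt{-5 - - \frac{1}{7}} = \sqrt{-5 + \left(\frac{1}{7} + 0\right)} = \sqrt{-5 + \frac{1}{7}} = \sqrt{- \frac{34}{7}} = \frac{i \sqrt{238}}{7} \approx 2.2039 i$)
$q{\left(z,G \right)} = -308 - 28 G$ ($q{\left(z,G \right)} = \left(-23 - 5\right) \left(11 + G\right) = - 28 \left(11 + G\right) = -308 - 28 G$)
$q{\left(\left(-4\right) \left(-1\right),P \right)} - 3318 = \left(-308 - 28 \frac{i \sqrt{238}}{7}\right) - 3318 = \left(-308 - 4 i \sqrt{238}\right) - 3318 = -3626 - 4 i \sqrt{238}$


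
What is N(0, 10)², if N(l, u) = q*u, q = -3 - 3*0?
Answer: 900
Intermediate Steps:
q = -3 (q = -3 + 0 = -3)
N(l, u) = -3*u
N(0, 10)² = (-3*10)² = (-30)² = 900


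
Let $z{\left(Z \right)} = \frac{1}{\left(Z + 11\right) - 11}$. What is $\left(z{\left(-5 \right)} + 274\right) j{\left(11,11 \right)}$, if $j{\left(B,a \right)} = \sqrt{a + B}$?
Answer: $\frac{1369 \sqrt{22}}{5} \approx 1284.2$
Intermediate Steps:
$z{\left(Z \right)} = \frac{1}{Z}$ ($z{\left(Z \right)} = \frac{1}{\left(11 + Z\right) - 11} = \frac{1}{Z}$)
$j{\left(B,a \right)} = \sqrt{B + a}$
$\left(z{\left(-5 \right)} + 274\right) j{\left(11,11 \right)} = \left(\frac{1}{-5} + 274\right) \sqrt{11 + 11} = \left(- \frac{1}{5} + 274\right) \sqrt{22} = \frac{1369 \sqrt{22}}{5}$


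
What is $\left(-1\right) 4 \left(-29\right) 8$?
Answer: $928$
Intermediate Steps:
$\left(-1\right) 4 \left(-29\right) 8 = \left(-4\right) \left(-29\right) 8 = 116 \cdot 8 = 928$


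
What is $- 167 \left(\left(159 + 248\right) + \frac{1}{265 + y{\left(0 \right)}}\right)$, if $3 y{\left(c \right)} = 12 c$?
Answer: $- \frac{18011952}{265} \approx -67970.0$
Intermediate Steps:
$y{\left(c \right)} = 4 c$ ($y{\left(c \right)} = \frac{12 c}{3} = 4 c$)
$- 167 \left(\left(159 + 248\right) + \frac{1}{265 + y{\left(0 \right)}}\right) = - 167 \left(\left(159 + 248\right) + \frac{1}{265 + 4 \cdot 0}\right) = - 167 \left(407 + \frac{1}{265 + 0}\right) = - 167 \left(407 + \frac{1}{265}\right) = \left(-167\right) \frac{107856}{265} = - \frac{18011952}{265}$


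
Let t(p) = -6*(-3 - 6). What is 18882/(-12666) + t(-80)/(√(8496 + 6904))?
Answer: -3147/2111 + 27*√154/770 ≈ -1.0556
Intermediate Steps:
t(p) = 54 (t(p) = -6*(-9) = 54)
18882/(-12666) + t(-80)/(√(8496 + 6904)) = 18882/(-12666) + 54/(√(8496 + 6904)) = 18882*(-1/12666) + 54/(√15400) = -3147/2111 + 54/((10*√154)) = -3147/2111 + 54*(√154/1540) = -3147/2111 + 27*√154/770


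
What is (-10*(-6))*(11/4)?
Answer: 165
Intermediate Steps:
(-10*(-6))*(11/4) = 60*(11*(¼)) = 60*(11/4) = 165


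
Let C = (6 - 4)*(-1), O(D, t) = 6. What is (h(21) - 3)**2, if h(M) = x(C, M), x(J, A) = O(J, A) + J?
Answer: 1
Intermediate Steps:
C = -2 (C = 2*(-1) = -2)
x(J, A) = 6 + J
h(M) = 4 (h(M) = 6 - 2 = 4)
(h(21) - 3)**2 = (4 - 3)**2 = 1**2 = 1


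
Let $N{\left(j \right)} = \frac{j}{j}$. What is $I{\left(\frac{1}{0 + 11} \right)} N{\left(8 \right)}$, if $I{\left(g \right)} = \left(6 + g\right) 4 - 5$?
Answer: $\frac{213}{11} \approx 19.364$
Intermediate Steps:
$N{\left(j \right)} = 1$
$I{\left(g \right)} = 19 + 4 g$ ($I{\left(g \right)} = \left(24 + 4 g\right) - 5 = 19 + 4 g$)
$I{\left(\frac{1}{0 + 11} \right)} N{\left(8 \right)} = \left(19 + \frac{4}{0 + 11}\right) 1 = \left(19 + \frac{4}{11}\right) 1 = \frac{213}{11} \cdot 1 = \frac{213}{11}$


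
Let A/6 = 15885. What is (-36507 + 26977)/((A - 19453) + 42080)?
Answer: -9530/117937 ≈ -0.080806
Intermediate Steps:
A = 95310 (A = 6*15885 = 95310)
(-36507 + 26977)/((A - 19453) + 42080) = (-36507 + 26977)/((95310 - 19453) + 42080) = -9530/(75857 + 42080) = -9530/117937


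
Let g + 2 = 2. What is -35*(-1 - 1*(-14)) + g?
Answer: -455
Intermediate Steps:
g = 0 (g = -2 + 2 = 0)
-35*(-1 - 1*(-14)) + g = -35*(-1 - 1*(-14)) + 0 = -35*(-1 + 14) + 0 = -35*13 + 0 = -455 + 0 = -455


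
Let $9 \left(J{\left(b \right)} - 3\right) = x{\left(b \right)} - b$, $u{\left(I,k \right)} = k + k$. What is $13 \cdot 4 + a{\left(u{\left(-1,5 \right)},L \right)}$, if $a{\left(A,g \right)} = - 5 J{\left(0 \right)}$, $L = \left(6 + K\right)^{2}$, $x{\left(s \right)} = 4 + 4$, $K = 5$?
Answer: $\frac{293}{9} \approx 32.556$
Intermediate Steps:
$u{\left(I,k \right)} = 2 k$
$x{\left(s \right)} = 8$
$L = 121$ ($L = \left(6 + 5\right)^{2} = 11^{2} = 121$)
$J{\left(b \right)} = \frac{35}{9} - \frac{b}{9}$ ($J{\left(b \right)} = 3 + \frac{8 - b}{9} = 3 - \left(- \frac{8}{9} + \frac{b}{9}\right) = \frac{35}{9} - \frac{b}{9}$)
$a{\left(A,g \right)} = - \frac{175}{9}$ ($a{\left(A,g \right)} = - 5 \left(\frac{35}{9} - 0\right) = - 5 \left(\frac{35}{9} + 0\right) = \left(-5\right) \frac{35}{9} = - \frac{175}{9}$)
$13 \cdot 4 + a{\left(u{\left(-1,5 \right)},L \right)} = 13 \cdot 4 - \frac{175}{9} = 52 - \frac{175}{9} = \frac{293}{9}$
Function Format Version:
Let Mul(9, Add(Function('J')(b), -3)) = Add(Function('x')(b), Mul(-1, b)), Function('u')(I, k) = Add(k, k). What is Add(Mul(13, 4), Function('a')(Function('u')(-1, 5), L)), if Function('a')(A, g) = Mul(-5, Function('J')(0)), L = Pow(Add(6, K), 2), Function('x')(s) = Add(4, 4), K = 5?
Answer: Rational(293, 9) ≈ 32.556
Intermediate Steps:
Function('u')(I, k) = Mul(2, k)
Function('x')(s) = 8
L = 121 (L = Pow(Add(6, 5), 2) = Pow(11, 2) = 121)
Function('J')(b) = Add(Rational(35, 9), Mul(Rational(-1, 9), b)) (Function('J')(b) = Add(3, Mul(Rational(1, 9), Add(8, Mul(-1, b)))) = Add(3, Add(Rational(8, 9), Mul(Rational(-1, 9), b))) = Add(Rational(35, 9), Mul(Rational(-1, 9), b)))
Function('a')(A, g) = Rational(-175, 9) (Function('a')(A, g) = Mul(-5, Add(Rational(35, 9), Mul(Rational(-1, 9), 0))) = Mul(-5, Add(Rational(35, 9), 0)) = Mul(-5, Rational(35, 9)) = Rational(-175, 9))
Add(Mul(13, 4), Function('a')(Function('u')(-1, 5), L)) = Add(Mul(13, 4), Rational(-175, 9)) = Add(52, Rational(-175, 9)) = Rational(293, 9)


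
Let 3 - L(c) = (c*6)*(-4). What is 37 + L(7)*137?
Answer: 23464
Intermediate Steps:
L(c) = 3 + 24*c (L(c) = 3 - c*6*(-4) = 3 - 6*c*(-4) = 3 - (-24)*c = 3 + 24*c)
37 + L(7)*137 = 37 + (3 + 24*7)*137 = 37 + (3 + 168)*137 = 37 + 171*137 = 37 + 23427 = 23464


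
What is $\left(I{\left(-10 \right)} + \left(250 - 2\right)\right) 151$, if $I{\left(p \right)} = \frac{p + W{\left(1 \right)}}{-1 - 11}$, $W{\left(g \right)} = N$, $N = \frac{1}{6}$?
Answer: $\frac{2705165}{72} \approx 37572.0$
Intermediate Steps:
$N = \frac{1}{6} \approx 0.16667$
$W{\left(g \right)} = \frac{1}{6}$
$I{\left(p \right)} = - \frac{1}{72} - \frac{p}{12}$ ($I{\left(p \right)} = \frac{p + \frac{1}{6}}{-1 - 11} = \frac{\frac{1}{6} + p}{-12} = \left(\frac{1}{6} + p\right) \left(- \frac{1}{12}\right) = - \frac{1}{72} - \frac{p}{12}$)
$\left(I{\left(-10 \right)} + \left(250 - 2\right)\right) 151 = \left(\left(- \frac{1}{72} - - \frac{5}{6}\right) + \left(250 - 2\right)\right) 151 = \left(\left(- \frac{1}{72} + \frac{5}{6}\right) + 248\right) 151 = \left(\frac{59}{72} + 248\right) 151 = \frac{17915}{72} \cdot 151 = \frac{2705165}{72}$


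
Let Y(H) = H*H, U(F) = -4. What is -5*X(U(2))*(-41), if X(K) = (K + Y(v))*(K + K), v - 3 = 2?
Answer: -34440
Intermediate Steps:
v = 5 (v = 3 + 2 = 5)
Y(H) = H**2
X(K) = 2*K*(25 + K) (X(K) = (K + 5**2)*(K + K) = (K + 25)*(2*K) = (25 + K)*(2*K) = 2*K*(25 + K))
-5*X(U(2))*(-41) = -10*(-4)*(25 - 4)*(-41) = -10*(-4)*21*(-41) = -5*(-168)*(-41) = 840*(-41) = -34440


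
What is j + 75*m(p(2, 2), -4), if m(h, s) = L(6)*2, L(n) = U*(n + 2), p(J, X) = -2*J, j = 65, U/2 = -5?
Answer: -11935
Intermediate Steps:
U = -10 (U = 2*(-5) = -10)
L(n) = -20 - 10*n (L(n) = -10*(n + 2) = -10*(2 + n) = -20 - 10*n)
m(h, s) = -160 (m(h, s) = (-20 - 10*6)*2 = (-20 - 60)*2 = -80*2 = -160)
j + 75*m(p(2, 2), -4) = 65 + 75*(-160) = 65 - 12000 = -11935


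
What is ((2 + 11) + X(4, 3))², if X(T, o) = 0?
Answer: 169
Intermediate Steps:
((2 + 11) + X(4, 3))² = ((2 + 11) + 0)² = (13 + 0)² = 13² = 169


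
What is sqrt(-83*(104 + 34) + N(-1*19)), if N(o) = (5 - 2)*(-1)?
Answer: 3*I*sqrt(1273) ≈ 107.04*I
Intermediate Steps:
N(o) = -3 (N(o) = 3*(-1) = -3)
sqrt(-83*(104 + 34) + N(-1*19)) = sqrt(-83*(104 + 34) - 3) = sqrt(-83*138 - 3) = sqrt(-11454 - 3) = sqrt(-11457) = 3*I*sqrt(1273)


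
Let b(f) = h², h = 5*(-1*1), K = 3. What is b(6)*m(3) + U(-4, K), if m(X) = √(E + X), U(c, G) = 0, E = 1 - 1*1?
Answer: 25*√3 ≈ 43.301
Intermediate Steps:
E = 0 (E = 1 - 1 = 0)
h = -5 (h = 5*(-1) = -5)
m(X) = √X (m(X) = √(0 + X) = √X)
b(f) = 25 (b(f) = (-5)² = 25)
b(6)*m(3) + U(-4, K) = 25*√3 + 0 = 25*√3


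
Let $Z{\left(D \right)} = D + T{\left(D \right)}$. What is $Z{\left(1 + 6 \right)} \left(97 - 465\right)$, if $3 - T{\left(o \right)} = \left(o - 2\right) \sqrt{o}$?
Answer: $-3680 + 1840 \sqrt{7} \approx 1188.2$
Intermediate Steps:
$T{\left(o \right)} = 3 - \sqrt{o} \left(-2 + o\right)$ ($T{\left(o \right)} = 3 - \left(o - 2\right) \sqrt{o} = 3 - \left(-2 + o\right) \sqrt{o} = 3 - \sqrt{o} \left(-2 + o\right)$)
$Z{\left(D \right)} = 3 + D - D^{\frac{3}{2}} + 2 \sqrt{D}$ ($Z{\left(D \right)} = D + \left(3 - D^{\frac{3}{2}} + 2 \sqrt{D}\right) = 3 + D - D^{\frac{3}{2}} + 2 \sqrt{D}$)
$Z{\left(1 + 6 \right)} \left(97 - 465\right) = \left(3 + \left(1 + 6\right) - \left(1 + 6\right)^{\frac{3}{2}} + 2 \sqrt{1 + 6}\right) \left(97 - 465\right) = \left(3 + 7 - 7^{\frac{3}{2}} + 2 \sqrt{7}\right) \left(-368\right) = \left(3 + 7 - 7 \sqrt{7} + 2 \sqrt{7}\right) \left(-368\right) = \left(10 - 5 \sqrt{7}\right) \left(-368\right) = -3680 + 1840 \sqrt{7}$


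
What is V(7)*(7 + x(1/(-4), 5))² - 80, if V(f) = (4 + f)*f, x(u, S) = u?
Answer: 54853/16 ≈ 3428.3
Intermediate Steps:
V(f) = f*(4 + f)
V(7)*(7 + x(1/(-4), 5))² - 80 = (7*(4 + 7))*(7 + 1/(-4))² - 80 = (7*11)*(7 - ¼)² - 80 = 77*(27/4)² - 80 = 77*(729/16) - 80 = 56133/16 - 80 = 54853/16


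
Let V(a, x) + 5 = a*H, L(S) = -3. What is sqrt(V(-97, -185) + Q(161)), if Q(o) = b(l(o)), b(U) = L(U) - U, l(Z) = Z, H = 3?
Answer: 2*I*sqrt(115) ≈ 21.448*I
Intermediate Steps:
b(U) = -3 - U
V(a, x) = -5 + 3*a (V(a, x) = -5 + a*3 = -5 + 3*a)
Q(o) = -3 - o
sqrt(V(-97, -185) + Q(161)) = sqrt((-5 + 3*(-97)) + (-3 - 1*161)) = sqrt((-5 - 291) + (-3 - 161)) = sqrt(-296 - 164) = sqrt(-460) = 2*I*sqrt(115)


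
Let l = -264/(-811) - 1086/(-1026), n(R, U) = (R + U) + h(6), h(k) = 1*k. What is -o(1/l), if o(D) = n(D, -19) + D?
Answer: 2217793/191935 ≈ 11.555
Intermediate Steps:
h(k) = k
n(R, U) = 6 + R + U (n(R, U) = (R + U) + 6 = 6 + R + U)
l = 191935/138681 (l = -264*(-1/811) - 1086*(-1/1026) = 264/811 + 181/171 = 191935/138681 ≈ 1.3840)
o(D) = -13 + 2*D (o(D) = (6 + D - 19) + D = (-13 + D) + D = -13 + 2*D)
-o(1/l) = -(-13 + 2/(191935/138681)) = -(-13 + 2*(138681/191935)) = -(-13 + 277362/191935) = -1*(-2217793/191935) = 2217793/191935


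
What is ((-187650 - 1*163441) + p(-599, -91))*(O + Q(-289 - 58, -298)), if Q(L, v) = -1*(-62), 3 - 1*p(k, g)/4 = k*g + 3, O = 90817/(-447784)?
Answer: -15748763396457/447784 ≈ -3.5170e+7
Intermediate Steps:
O = -90817/447784 (O = 90817*(-1/447784) = -90817/447784 ≈ -0.20281)
p(k, g) = -4*g*k (p(k, g) = 12 - 4*(k*g + 3) = 12 - 4*(g*k + 3) = 12 - 4*(3 + g*k) = 12 + (-12 - 4*g*k) = -4*g*k)
Q(L, v) = 62
((-187650 - 1*163441) + p(-599, -91))*(O + Q(-289 - 58, -298)) = ((-187650 - 1*163441) - 4*(-91)*(-599))*(-90817/447784 + 62) = ((-187650 - 163441) - 218036)*(27671791/447784) = (-351091 - 218036)*(27671791/447784) = -569127*27671791/447784 = -15748763396457/447784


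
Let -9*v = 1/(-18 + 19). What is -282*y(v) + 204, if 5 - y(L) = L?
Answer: -3712/3 ≈ -1237.3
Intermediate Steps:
v = -⅑ (v = -1/(9*(-18 + 19)) = -⅑/1 = -⅑*1 = -⅑ ≈ -0.11111)
y(L) = 5 - L
-282*y(v) + 204 = -282*(5 - 1*(-⅑)) + 204 = -282*(5 + ⅑) + 204 = -282*46/9 + 204 = -4324/3 + 204 = -3712/3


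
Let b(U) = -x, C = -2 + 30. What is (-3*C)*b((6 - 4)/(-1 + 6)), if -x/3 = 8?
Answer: -2016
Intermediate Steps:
x = -24 (x = -3*8 = -24)
C = 28
b(U) = 24 (b(U) = -1*(-24) = 24)
(-3*C)*b((6 - 4)/(-1 + 6)) = -3*28*24 = -84*24 = -2016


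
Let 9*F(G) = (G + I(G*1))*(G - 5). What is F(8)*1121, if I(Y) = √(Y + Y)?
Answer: 4484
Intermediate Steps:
I(Y) = √2*√Y (I(Y) = √(2*Y) = √2*√Y)
F(G) = (-5 + G)*(G + √2*√G)/9 (F(G) = ((G + √2*√(G*1))*(G - 5))/9 = ((G + √2*√G)*(-5 + G))/9 = ((-5 + G)*(G + √2*√G))/9 = (-5 + G)*(G + √2*√G)/9)
F(8)*1121 = (-5/9*8 + (⅑)*8² - 5*√2*√8/9 + √2*8^(3/2)/9)*1121 = (-40/9 + (⅑)*64 - 5*√2*2*√2/9 + √2*(16*√2)/9)*1121 = (-40/9 + 64/9 - 20/9 + 32/9)*1121 = 4*1121 = 4484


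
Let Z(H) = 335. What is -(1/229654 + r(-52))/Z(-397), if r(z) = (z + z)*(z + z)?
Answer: -496787533/15386818 ≈ -32.287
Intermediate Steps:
r(z) = 4*z² (r(z) = (2*z)*(2*z) = 4*z²)
-(1/229654 + r(-52))/Z(-397) = -(1/229654 + 4*(-52)²)/335 = -(1/229654 + 4*2704)/335 = -(1/229654 + 10816)/335 = -2483937665/(229654*335) = -1*496787533/15386818 = -496787533/15386818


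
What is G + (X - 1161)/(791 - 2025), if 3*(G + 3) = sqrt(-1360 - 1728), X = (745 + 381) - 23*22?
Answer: -3161/1234 + 4*I*sqrt(193)/3 ≈ -2.5616 + 18.523*I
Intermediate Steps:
X = 620 (X = 1126 - 506 = 620)
G = -3 + 4*I*sqrt(193)/3 (G = -3 + sqrt(-1360 - 1728)/3 = -3 + sqrt(-3088)/3 = -3 + (4*I*sqrt(193))/3 = -3 + 4*I*sqrt(193)/3 ≈ -3.0 + 18.523*I)
G + (X - 1161)/(791 - 2025) = (-3 + 4*I*sqrt(193)/3) + (620 - 1161)/(791 - 2025) = (-3 + 4*I*sqrt(193)/3) - 541/(-1234) = (-3 + 4*I*sqrt(193)/3) - 541*(-1/1234) = (-3 + 4*I*sqrt(193)/3) + 541/1234 = -3161/1234 + 4*I*sqrt(193)/3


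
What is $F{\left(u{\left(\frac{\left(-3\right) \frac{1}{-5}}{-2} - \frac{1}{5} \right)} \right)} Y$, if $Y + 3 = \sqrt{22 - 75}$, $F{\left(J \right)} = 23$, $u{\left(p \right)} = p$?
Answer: $-69 + 23 i \sqrt{53} \approx -69.0 + 167.44 i$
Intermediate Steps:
$Y = -3 + i \sqrt{53}$ ($Y = -3 + \sqrt{22 - 75} = -3 + \sqrt{-53} = -3 + i \sqrt{53} \approx -3.0 + 7.2801 i$)
$F{\left(u{\left(\frac{\left(-3\right) \frac{1}{-5}}{-2} - \frac{1}{5} \right)} \right)} Y = 23 \left(-3 + i \sqrt{53}\right) = -69 + 23 i \sqrt{53}$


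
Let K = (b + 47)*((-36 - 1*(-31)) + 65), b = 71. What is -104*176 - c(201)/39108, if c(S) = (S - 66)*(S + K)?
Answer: -238938589/13036 ≈ -18329.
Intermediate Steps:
K = 7080 (K = (71 + 47)*((-36 - 1*(-31)) + 65) = 118*((-36 + 31) + 65) = 118*(-5 + 65) = 118*60 = 7080)
c(S) = (-66 + S)*(7080 + S) (c(S) = (S - 66)*(S + 7080) = (-66 + S)*(7080 + S))
-104*176 - c(201)/39108 = -104*176 - (-467280 + 201² + 7014*201)/39108 = -18304 - (-467280 + 40401 + 1409814)/39108 = -18304 - 982935/39108 = -18304 - 1*327645/13036 = -18304 - 327645/13036 = -238938589/13036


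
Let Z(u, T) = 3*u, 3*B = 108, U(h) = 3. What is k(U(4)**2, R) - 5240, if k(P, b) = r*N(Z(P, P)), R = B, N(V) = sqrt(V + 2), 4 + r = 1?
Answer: -5240 - 3*sqrt(29) ≈ -5256.2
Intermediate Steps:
r = -3 (r = -4 + 1 = -3)
B = 36 (B = (1/3)*108 = 36)
N(V) = sqrt(2 + V)
R = 36
k(P, b) = -3*sqrt(2 + 3*P)
k(U(4)**2, R) - 5240 = -3*sqrt(2 + 3*3**2) - 5240 = -3*sqrt(2 + 3*9) - 5240 = -3*sqrt(2 + 27) - 5240 = -3*sqrt(29) - 5240 = -5240 - 3*sqrt(29)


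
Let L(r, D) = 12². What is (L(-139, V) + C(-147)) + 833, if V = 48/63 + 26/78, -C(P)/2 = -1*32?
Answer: 1041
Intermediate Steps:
C(P) = 64 (C(P) = -(-2)*32 = -2*(-32) = 64)
V = 23/21 (V = 48*(1/63) + 26*(1/78) = 16/21 + ⅓ = 23/21 ≈ 1.0952)
L(r, D) = 144
(L(-139, V) + C(-147)) + 833 = (144 + 64) + 833 = 208 + 833 = 1041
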